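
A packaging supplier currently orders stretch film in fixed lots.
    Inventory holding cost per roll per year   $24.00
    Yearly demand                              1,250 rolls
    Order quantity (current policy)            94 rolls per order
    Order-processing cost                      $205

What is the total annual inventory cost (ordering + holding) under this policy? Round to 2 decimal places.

$3,854.06

Annual ordering cost = (D/Q)·S = (1,250/94) × 205 = $2,726.06
Annual holding cost  = (Q/2)·H = (94/2) × 24 = $1,128.00
Total = $2,726.06 + $1,128.00 = $3,854.06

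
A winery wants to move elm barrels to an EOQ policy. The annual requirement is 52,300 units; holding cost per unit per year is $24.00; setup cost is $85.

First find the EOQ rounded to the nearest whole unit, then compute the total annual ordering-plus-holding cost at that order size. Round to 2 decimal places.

EOQ = √(2DS/H) = √(2 × 52,300 × 85 / 24)
    = √(370,458.33) ≈ 608.65 → Q = 609 units
Annual ordering cost = (D/Q)·S = (52,300/609) × 85 = $7,299.67
Annual holding cost  = (Q/2)·H = (609/2) × 24 = $7,308.00
Total = $7,299.67 + $7,308.00 = $14,607.67

$14,607.67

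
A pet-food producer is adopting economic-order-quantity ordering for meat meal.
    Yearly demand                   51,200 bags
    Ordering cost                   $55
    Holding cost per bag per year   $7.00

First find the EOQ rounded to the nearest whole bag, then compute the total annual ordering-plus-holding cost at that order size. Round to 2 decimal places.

$6,278.85

EOQ = √(2DS/H) = √(2 × 51,200 × 55 / 7)
    = √(804,571.43) ≈ 896.98 → Q = 897 bags
Ordering: D/Q × S = 51,200/897 × $55 = $3,139.35
Holding:  Q/2 × H = 897/2 × $7 = $3,139.50
Total = $3,139.35 + $3,139.50 = $6,278.85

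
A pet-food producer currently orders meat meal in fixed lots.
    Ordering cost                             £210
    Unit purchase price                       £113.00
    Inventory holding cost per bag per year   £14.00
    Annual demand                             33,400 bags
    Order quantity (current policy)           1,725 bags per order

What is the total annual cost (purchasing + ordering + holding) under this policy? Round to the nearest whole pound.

£3,790,341

Annual ordering cost = (D/Q)·S = (33,400/1,725) × 210 = £4,066.09
Annual holding cost  = (Q/2)·H = (1,725/2) × 14 = £12,075.00
Purchase cost = D·C = 33,400 × 113 = £3,774,200.00
Total = £4,066.09 + £12,075.00 + £3,774,200.00 = £3,790,341.09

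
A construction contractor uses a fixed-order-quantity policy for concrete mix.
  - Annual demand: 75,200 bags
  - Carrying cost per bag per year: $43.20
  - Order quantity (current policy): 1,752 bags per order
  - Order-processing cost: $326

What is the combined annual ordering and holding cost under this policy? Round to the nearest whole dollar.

Annual ordering cost = (D/Q)·S = (75,200/1,752) × 326 = $13,992.69
Annual holding cost  = (Q/2)·H = (1,752/2) × 43.2 = $37,843.20
Total = $13,992.69 + $37,843.20 = $51,835.89

$51,836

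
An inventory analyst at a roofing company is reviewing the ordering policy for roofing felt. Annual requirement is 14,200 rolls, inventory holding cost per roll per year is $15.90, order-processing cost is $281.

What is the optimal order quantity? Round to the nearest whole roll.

Optimal lot size Q* = (2 × 14,200 × $281 / $15.9)^½ ≈ 708.46

708 rolls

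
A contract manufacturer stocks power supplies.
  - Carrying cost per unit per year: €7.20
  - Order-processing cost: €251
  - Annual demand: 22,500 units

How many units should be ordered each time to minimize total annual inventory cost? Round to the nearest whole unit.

1,252 units

EOQ = √(2DS/H) = √(2 × 22,500 × 251 / 7.2)
    = √(1,568,750.00) ≈ 1,252.50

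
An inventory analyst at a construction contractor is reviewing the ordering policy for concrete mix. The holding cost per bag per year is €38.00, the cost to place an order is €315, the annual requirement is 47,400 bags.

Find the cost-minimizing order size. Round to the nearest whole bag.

886 bags

Optimal lot size Q* = (2 × 47,400 × €315 / €38)^½ ≈ 886.48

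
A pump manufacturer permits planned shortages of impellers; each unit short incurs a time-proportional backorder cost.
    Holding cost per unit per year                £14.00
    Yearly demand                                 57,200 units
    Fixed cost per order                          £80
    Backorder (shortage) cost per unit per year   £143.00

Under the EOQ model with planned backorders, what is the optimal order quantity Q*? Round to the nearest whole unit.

Q* = √(2DS/H) · √((H + b)/b)
   = √(2 × 57,200 × 80 / 14) · √((14 + 143) / 143)
   = 808.526 × 1.0478 ≈ 847.18

847 units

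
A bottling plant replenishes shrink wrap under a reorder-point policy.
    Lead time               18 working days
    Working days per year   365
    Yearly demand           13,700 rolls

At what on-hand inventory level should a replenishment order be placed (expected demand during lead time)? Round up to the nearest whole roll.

676 rolls

Daily demand d = 13,700 / 365 = 37.534 rolls/day
Demand during lead time = 37.534 × 18 = 675.62
Reorder point = 675.62 → round up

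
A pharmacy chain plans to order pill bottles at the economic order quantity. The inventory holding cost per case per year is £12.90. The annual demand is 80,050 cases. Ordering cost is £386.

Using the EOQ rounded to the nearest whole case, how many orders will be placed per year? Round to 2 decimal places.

36.57 orders per year

Q* = √(2·D·S / H) = √(2·80,050·386 / 12.9) = √4,790,589.1 ≈ 2,188.74 → Q = 2,189
Orders per year = D/Q = 80,050 / 2,189 = 36.569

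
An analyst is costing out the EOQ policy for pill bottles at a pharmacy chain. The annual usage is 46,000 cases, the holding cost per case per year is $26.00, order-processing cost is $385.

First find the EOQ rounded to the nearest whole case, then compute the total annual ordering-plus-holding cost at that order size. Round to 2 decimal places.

2DS/H = 2·46,000·385/26 = 1,362,307.69
EOQ = √1,362,307.69 ≈ 1,167.18 → Q = 1,167 cases
Orders/yr = 46,000/1,167 = 39.417; ordering cost = 39.417 × $385 = $15,175.66
Average inventory = 1,167/2 = 583.5; holding cost = 583.5 × $26 = $15,171.00
Total = $15,175.66 + $15,171.00 = $30,346.66

$30,346.66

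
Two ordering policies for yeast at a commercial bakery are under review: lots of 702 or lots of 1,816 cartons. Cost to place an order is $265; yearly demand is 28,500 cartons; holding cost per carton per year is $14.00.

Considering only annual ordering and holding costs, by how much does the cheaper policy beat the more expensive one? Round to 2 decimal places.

TC(Q) = (D/Q)S + (Q/2)H
TC(702) = (28,500/702)×265 + (702/2)×14 = $15,672.55
TC(1,816) = (28,500/1,816)×265 + (1,816/2)×14 = $16,870.87
|ΔTC| = |$15,672.55 − $16,870.87| = $1,198.32

$1,198.32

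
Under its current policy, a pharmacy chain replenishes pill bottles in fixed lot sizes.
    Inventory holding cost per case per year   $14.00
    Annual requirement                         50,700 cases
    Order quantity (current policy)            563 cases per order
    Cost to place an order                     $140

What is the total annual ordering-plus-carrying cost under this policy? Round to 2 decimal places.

$16,548.46

Annual ordering cost = (D/Q)·S = (50,700/563) × 140 = $12,607.46
Annual holding cost  = (Q/2)·H = (563/2) × 14 = $3,941.00
Total = $12,607.46 + $3,941.00 = $16,548.46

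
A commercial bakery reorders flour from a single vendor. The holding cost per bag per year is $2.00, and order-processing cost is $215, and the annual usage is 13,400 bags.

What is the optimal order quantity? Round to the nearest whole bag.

2DS/H = 2·13,400·215/2 = 2,881,000.00
EOQ = √2,881,000.00 ≈ 1,697.35

1,697 bags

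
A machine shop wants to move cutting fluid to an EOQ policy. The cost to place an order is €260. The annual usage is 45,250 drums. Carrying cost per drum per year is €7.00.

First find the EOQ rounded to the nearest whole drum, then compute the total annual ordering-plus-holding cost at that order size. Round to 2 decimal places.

2DS/H = 2·45,250·260/7 = 3,361,428.57
EOQ = √3,361,428.57 ≈ 1,833.42 → Q = 1,833 drums
Orders/yr = 45,250/1,833 = 24.686; ordering cost = 24.686 × €260 = €6,418.44
Average inventory = 1,833/2 = 916.5; holding cost = 916.5 × €7 = €6,415.50
Total = €6,418.44 + €6,415.50 = €12,833.94

€12,833.94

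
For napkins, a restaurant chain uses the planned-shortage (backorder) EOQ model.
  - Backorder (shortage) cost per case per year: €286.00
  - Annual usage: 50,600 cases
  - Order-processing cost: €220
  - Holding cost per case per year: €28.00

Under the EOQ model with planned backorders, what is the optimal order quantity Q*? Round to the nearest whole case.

Basic EOQ = √(2·50,600·220/28) = 891.708
Backorder adjustment √((H+b)/b) = √((28+286)/286) = 1.0478
Q* = 891.708 × 1.0478 ≈ 934.34

934 cases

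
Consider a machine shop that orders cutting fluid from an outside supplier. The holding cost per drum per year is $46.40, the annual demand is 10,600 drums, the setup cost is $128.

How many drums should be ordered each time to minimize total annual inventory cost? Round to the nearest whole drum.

242 drums

Q* = √(2·D·S / H) = √(2·10,600·128 / 46.4) = √58,482.8 ≈ 241.83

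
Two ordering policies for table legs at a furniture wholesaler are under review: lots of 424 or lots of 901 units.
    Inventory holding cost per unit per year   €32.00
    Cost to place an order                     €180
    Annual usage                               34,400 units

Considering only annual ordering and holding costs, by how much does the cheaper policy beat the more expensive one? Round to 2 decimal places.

€99.41

For each Q, cost = (D/Q)·S + (Q/2)·H.
TC(424) = (34,400/424)×180 + (424/2)×32 = €21,387.77
TC(901) = (34,400/901)×180 + (901/2)×32 = €21,288.36
Lots of 901 are cheaper by €99.41.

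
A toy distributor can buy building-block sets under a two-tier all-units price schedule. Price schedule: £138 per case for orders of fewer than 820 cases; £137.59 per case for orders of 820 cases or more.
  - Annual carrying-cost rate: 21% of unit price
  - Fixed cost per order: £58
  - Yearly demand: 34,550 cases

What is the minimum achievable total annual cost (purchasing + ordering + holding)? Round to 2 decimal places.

H₁ = 21%×£138 = £28.9800;  H₂ = 21%×£137.59 = £28.8939
EOQ₁ = √(2×34,550×58/28.9800) = 371.88  (< 820, feasible at tier 1)
EOQ₂ = √(2×34,550×58/28.8939) = 372.43  (< 820 → use Q = 820 at tier-2 price)
TC(tier 1 (EOQ₁), Q≈371.9) = £4,778,677.11
TC(tier 2, Q≈820.0) = £4,768,024.78
Minimum at tier 2: £4,768,024.78

£4,768,024.78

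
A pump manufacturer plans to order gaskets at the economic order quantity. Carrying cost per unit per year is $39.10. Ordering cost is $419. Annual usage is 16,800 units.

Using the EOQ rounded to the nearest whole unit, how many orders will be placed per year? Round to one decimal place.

28.0 orders per year

2DS/H = 2·16,800·419/39.1 = 360,061.38
EOQ = √360,061.38 ≈ 600.05 → Q = 600
N = D/Q = 16,800/600 ≈ 28.000 orders/yr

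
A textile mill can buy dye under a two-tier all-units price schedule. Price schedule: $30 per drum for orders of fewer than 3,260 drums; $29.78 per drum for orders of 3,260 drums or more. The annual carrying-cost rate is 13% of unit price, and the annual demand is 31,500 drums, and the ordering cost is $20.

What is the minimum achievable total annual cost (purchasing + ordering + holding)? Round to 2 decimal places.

$944,573.63

H₁ = 13%×$30 = $3.9000;  H₂ = 13%×$29.78 = $3.8714
EOQ₁ = √(2×31,500×20/3.9000) = 568.40  (< 3,260, feasible at tier 1)
EOQ₂ = √(2×31,500×20/3.8714) = 570.49  (< 3,260 → use Q = 3,260 at tier-2 price)
TC(tier 1 (EOQ₁), Q≈568.4) = $947,216.75
TC(tier 2, Q≈3,260.0) = $944,573.63
Minimum at tier 2: $944,573.63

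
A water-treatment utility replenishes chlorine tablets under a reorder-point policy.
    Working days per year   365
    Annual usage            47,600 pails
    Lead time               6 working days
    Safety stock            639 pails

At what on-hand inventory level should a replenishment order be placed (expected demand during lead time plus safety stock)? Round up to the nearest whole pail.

Daily demand d = 47,600 / 365 = 130.411 pails/day
Demand during lead time = 130.411 × 6 = 782.47
Reorder point = 782.47 + 639 = 1,421.47 → round up

1,422 pails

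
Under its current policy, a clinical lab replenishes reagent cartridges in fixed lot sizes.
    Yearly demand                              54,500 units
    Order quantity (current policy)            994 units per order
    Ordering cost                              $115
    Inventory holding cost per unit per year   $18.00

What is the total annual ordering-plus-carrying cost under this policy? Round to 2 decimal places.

Ordering: D/Q × S = 54,500/994 × $115 = $6,305.33
Holding:  Q/2 × H = 994/2 × $18 = $8,946.00
Total = $6,305.33 + $8,946.00 = $15,251.33

$15,251.33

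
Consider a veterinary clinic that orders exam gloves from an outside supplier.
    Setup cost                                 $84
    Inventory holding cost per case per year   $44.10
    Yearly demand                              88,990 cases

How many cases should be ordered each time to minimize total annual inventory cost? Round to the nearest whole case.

582 cases

2DS/H = 2·88,990·84/44.1 = 339,009.52
EOQ = √339,009.52 ≈ 582.25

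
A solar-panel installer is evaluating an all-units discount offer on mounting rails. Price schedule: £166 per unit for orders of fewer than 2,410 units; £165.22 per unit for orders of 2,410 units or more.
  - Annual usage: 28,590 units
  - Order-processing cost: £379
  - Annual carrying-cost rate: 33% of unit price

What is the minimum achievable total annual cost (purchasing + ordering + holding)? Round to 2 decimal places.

H₁ = 33%×£166 = £54.7800;  H₂ = 33%×£165.22 = £54.5226
EOQ₁ = √(2×28,590×379/54.7800) = 628.97  (< 2,410, feasible at tier 1)
EOQ₂ = √(2×28,590×379/54.5226) = 630.45  (< 2,410 → use Q = 2,410 at tier-2 price)
TC(tier 1 (EOQ₁), Q≈629.0) = £4,780,395.03
TC(tier 2, Q≈2,410.0) = £4,793,835.64
Minimum at tier 1 (EOQ₁): £4,780,395.03

£4,780,395.03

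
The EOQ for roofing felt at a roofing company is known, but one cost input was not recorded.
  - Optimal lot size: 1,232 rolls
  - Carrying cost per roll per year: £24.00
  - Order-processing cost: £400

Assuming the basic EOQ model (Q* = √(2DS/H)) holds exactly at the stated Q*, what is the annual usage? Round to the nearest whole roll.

EOQ relation: Q² = 2DS/H, so rearrange for the unknown.
D = Q²H / (2S) = 1,232² × 24 / (2 × 400) = 45,534.72

45,535 rolls per year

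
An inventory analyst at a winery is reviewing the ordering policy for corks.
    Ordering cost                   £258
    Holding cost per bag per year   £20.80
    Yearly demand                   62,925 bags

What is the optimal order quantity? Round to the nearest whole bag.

Optimal lot size Q* = (2 × 62,925 × £258 / £20.8)^½ ≈ 1,249.41

1,249 bags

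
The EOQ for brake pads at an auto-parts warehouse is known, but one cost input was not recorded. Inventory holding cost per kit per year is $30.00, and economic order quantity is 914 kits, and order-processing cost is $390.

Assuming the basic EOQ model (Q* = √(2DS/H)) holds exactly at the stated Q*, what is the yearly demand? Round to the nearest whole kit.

Since Q* = (2DS/H)^½, squaring gives Q*²·H = 2DS.
D = Q²H / (2S) = 914² × 30 / (2 × 390) = 32,130.62

32,131 kits per year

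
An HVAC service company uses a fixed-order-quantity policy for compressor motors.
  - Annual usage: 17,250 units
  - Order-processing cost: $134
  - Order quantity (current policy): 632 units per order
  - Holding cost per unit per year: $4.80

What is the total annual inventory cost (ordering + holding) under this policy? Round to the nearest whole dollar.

$5,174

Annual ordering cost = (D/Q)·S = (17,250/632) × 134 = $3,657.44
Annual holding cost  = (Q/2)·H = (632/2) × 4.8 = $1,516.80
Total = $3,657.44 + $1,516.80 = $5,174.24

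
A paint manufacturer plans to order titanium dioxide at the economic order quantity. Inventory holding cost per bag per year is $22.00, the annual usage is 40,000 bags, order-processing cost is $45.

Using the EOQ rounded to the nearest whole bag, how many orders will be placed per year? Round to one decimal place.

98.8 orders per year

Q* = √(2·D·S / H) = √(2·40,000·45 / 22) = √163,636.4 ≈ 404.52 → Q = 405
Orders per year = D/Q = 40,000 / 405 = 98.765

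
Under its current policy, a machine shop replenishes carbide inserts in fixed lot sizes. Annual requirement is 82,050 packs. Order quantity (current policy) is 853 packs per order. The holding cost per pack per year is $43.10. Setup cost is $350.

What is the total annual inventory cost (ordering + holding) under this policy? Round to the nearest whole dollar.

Annual ordering cost = (D/Q)·S = (82,050/853) × 350 = $33,666.47
Annual holding cost  = (Q/2)·H = (853/2) × 43.1 = $18,382.15
Total = $33,666.47 + $18,382.15 = $52,048.62

$52,049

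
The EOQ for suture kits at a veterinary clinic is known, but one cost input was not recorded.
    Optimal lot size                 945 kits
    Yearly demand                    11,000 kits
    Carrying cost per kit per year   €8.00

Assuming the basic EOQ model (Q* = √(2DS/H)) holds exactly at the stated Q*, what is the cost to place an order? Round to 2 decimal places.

€324.74

Since Q* = (2DS/H)^½, squaring gives Q*²·H = 2DS.
S = Q²H / (2D) = 945² × 8 / (2 × 11,000) = 324.7364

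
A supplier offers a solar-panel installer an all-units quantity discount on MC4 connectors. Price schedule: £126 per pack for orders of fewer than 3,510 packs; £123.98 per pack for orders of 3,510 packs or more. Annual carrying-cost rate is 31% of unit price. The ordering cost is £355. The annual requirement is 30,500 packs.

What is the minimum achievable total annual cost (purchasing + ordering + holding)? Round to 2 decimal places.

H₁ = 31%×£126 = £39.0600;  H₂ = 31%×£123.98 = £38.4338
EOQ₁ = √(2×30,500×355/39.0600) = 744.58  (< 3,510, feasible at tier 1)
EOQ₂ = √(2×30,500×355/38.4338) = 750.62  (< 3,510 → use Q = 3,510 at tier-2 price)
TC(tier 1 (EOQ₁), Q≈744.6) = £3,872,083.40
TC(tier 2, Q≈3,510.0) = £3,851,926.08
Minimum at tier 2: £3,851,926.08

£3,851,926.08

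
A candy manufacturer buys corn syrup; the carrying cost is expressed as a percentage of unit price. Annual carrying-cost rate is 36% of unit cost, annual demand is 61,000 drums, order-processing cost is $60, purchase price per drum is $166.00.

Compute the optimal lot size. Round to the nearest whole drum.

350 drums

Carrying cost H = $166 × 36% = $59.7600/drum/yr
Optimal lot size Q* = (2 × 61,000 × $60 / $59.76)^½ ≈ 349.99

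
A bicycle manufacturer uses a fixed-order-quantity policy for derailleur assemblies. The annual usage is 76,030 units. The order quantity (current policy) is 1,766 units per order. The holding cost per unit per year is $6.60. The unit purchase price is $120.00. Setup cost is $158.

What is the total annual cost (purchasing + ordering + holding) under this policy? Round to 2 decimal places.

Ordering: D/Q × S = 76,030/1,766 × $158 = $6,802.23
Holding:  Q/2 × H = 1,766/2 × $6.6 = $5,827.80
Purchase cost = D·C = 76,030 × 120 = $9,123,600.00
Total = $6,802.23 + $5,827.80 + $9,123,600.00 = $9,136,230.03

$9,136,230.03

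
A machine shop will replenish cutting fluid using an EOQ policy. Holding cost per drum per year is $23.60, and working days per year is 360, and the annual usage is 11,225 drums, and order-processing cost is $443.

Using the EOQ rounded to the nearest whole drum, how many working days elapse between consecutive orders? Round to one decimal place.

2DS/H = 2·11,225·443/23.6 = 421,413.14
EOQ = √421,413.14 ≈ 649.16 → Q = 649 drums
Days between orders = 360 / (D/Q) = 360 / 17.296 ≈ 20.814

20.8 days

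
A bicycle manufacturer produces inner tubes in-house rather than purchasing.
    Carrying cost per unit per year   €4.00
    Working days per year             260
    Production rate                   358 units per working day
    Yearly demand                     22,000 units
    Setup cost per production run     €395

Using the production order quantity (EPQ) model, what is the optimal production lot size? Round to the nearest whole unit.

Daily demand d = 22,000/260 = 84.615; p = 358; 1 − d/p = 0.76364
EPQ = √(2DS / (H(1 − d/p)))
    = √(2 × 22,000 × 395 / (4 × 0.76364)) ≈ 2,385.33

2,385 units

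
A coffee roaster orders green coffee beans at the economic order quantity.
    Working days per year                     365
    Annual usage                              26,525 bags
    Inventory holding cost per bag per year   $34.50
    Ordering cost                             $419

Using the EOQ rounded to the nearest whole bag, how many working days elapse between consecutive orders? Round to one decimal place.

11.0 days

Optimal lot size Q* = (2 × 26,525 × $419 / $34.5)^½ ≈ 802.68 → Q = 803 bags
Cycle time = (working days × Q)/D = (365 × 803) / 26,525 = 11.050 days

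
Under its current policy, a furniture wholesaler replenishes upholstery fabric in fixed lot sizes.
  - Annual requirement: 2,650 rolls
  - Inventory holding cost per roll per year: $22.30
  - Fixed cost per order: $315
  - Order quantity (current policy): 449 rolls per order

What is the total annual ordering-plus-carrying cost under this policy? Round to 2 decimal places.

Annual ordering cost = (D/Q)·S = (2,650/449) × 315 = $1,859.13
Annual holding cost  = (Q/2)·H = (449/2) × 22.3 = $5,006.35
Total = $1,859.13 + $5,006.35 = $6,865.48

$6,865.48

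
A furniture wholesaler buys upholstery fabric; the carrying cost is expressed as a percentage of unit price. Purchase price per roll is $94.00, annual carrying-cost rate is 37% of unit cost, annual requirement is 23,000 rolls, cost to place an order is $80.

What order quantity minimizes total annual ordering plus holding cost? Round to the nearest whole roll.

325 rolls

Holding cost per roll per year: H = 37% × $94 = $34.7800
2DS/H = 2·23,000·80/34.78 = 105,807.94
EOQ = √105,807.94 ≈ 325.28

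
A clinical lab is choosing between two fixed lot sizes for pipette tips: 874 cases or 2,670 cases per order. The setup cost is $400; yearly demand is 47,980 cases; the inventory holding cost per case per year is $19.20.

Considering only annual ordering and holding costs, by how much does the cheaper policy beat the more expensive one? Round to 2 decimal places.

For each Q, cost = (D/Q)·S + (Q/2)·H.
TC(874) = (47,980/874)×400 + (874/2)×19.2 = $30,349.21
TC(2,670) = (47,980/2,670)×400 + (2,670/2)×19.2 = $32,820.01
|ΔTC| = |$30,349.21 − $32,820.01| = $2,470.80

$2,470.80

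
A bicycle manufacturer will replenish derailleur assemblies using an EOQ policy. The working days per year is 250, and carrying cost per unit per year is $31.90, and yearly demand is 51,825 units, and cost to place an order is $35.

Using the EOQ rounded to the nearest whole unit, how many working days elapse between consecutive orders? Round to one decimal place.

Q* = √(2·D·S / H) = √(2·51,825·35 / 31.9) = √113,722.6 ≈ 337.23 → Q = 337 units
Days between orders = 250 / (D/Q) = 250 / 153.783 ≈ 1.626

1.6 days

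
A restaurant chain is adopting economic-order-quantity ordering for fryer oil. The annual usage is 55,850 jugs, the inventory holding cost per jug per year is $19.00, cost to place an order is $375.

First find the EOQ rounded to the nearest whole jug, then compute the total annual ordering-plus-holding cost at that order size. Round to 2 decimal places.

$28,211.04

Optimal lot size Q* = (2 × 55,850 × $375 / $19)^½ ≈ 1,484.79 → Q = 1,485 jugs
Annual ordering cost = (D/Q)·S = (55,850/1,485) × 375 = $14,103.54
Annual holding cost  = (Q/2)·H = (1,485/2) × 19 = $14,107.50
Total = $14,103.54 + $14,107.50 = $28,211.04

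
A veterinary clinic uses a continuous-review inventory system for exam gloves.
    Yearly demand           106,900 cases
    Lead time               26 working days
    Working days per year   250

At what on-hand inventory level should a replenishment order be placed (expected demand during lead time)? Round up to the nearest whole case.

11,118 cases

Daily demand d = 106,900 / 250 = 427.600 cases/day
Demand during lead time = 427.600 × 26 = 11,117.60
Reorder point = 11,117.60 → round up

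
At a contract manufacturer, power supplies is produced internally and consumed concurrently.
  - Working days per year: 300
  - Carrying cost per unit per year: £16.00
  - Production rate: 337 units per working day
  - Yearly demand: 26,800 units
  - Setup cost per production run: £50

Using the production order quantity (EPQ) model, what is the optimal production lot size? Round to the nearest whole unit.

477 units

Daily demand d = 26,800/300 = 89.333; p = 337; 1 − d/p = 0.73492
EPQ = √(2DS / (H(1 − d/p)))
    = √(2 × 26,800 × 50 / (16 × 0.73492)) ≈ 477.41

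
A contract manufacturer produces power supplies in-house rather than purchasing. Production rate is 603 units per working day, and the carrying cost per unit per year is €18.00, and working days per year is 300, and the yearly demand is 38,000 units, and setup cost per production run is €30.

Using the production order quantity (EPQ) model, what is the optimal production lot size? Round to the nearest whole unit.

d = 38,000/300 = 126.6667 units/day;  effective holding cost H(1 − d/p) = 18·(1 − 126.6667/603) = 14.21891
Q* = √(2DS / H_eff) = √(2·38,000·30 / 14.21891) ≈ 400.44

400 units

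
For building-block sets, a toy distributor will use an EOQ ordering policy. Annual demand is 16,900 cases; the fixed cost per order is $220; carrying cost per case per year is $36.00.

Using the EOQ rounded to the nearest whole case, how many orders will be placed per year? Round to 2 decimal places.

Q* = √(2·D·S / H) = √(2·16,900·220 / 36) = √206,555.6 ≈ 454.48 → Q = 454
N = D/Q = 16,900/454 ≈ 37.225 orders/yr

37.22 orders per year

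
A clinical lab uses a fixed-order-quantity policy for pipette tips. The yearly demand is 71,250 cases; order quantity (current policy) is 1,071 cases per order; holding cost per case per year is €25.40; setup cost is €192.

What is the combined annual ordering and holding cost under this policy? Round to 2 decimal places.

€26,374.81

Ordering: D/Q × S = 71,250/1,071 × €192 = €12,773.11
Holding:  Q/2 × H = 1,071/2 × €25.4 = €13,601.70
Total = €12,773.11 + €13,601.70 = €26,374.81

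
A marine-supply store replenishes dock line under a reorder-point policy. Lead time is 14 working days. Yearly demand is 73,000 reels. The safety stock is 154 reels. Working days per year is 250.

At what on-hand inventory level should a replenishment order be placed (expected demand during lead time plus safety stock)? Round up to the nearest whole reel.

4,242 reels

Daily demand d = 73,000 / 250 = 292.000 reels/day
Demand during lead time = 292.000 × 14 = 4,088.00
Reorder point = 4,088.00 + 154 = 4,242.00 → round up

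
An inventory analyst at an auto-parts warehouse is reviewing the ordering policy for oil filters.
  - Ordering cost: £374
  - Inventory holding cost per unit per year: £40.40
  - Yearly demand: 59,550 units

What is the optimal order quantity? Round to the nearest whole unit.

Optimal lot size Q* = (2 × 59,550 × £374 / £40.4)^½ ≈ 1,050.03

1,050 units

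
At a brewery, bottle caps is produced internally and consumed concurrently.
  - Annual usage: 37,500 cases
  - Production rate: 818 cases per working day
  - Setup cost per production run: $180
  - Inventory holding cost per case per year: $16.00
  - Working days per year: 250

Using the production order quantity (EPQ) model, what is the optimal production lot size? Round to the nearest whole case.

Daily demand d = 37,500/250 = 150.000; p = 818; 1 − d/p = 0.81663
EPQ = √(2DS / (H(1 − d/p)))
    = √(2 × 37,500 × 180 / (16 × 0.81663)) ≈ 1,016.47

1,016 cases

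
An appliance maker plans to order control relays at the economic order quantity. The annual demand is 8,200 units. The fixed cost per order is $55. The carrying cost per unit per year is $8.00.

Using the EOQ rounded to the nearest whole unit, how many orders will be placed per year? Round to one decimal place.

24.4 orders per year

EOQ = √(2DS/H) = √(2 × 8,200 × 55 / 8)
    = √(112,750.00) ≈ 335.78 → Q = 336
N = D/Q = 8,200/336 ≈ 24.405 orders/yr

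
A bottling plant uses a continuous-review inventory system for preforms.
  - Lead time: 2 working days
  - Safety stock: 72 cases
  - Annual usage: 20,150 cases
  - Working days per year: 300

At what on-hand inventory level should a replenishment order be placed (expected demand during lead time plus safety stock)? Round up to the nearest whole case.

Daily demand d = 20,150 / 300 = 67.167 cases/day
Demand during lead time = 67.167 × 2 = 134.33
Reorder point = 134.33 + 72 = 206.33 → round up

207 cases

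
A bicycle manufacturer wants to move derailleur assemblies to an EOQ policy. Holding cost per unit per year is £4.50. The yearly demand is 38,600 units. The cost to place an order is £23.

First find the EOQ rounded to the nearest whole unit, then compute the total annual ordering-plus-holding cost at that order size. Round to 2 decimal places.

Q* = √(2·D·S / H) = √(2·38,600·23 / 4.5) = √394,577.8 ≈ 628.15 → Q = 628 units
Ordering: D/Q × S = 38,600/628 × £23 = £1,413.69
Holding:  Q/2 × H = 628/2 × £4.5 = £1,413.00
Total = £1,413.69 + £1,413.00 = £2,826.69

£2,826.69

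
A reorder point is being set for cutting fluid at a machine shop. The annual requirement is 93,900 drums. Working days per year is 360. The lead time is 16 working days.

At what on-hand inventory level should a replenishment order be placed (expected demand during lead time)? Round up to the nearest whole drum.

Daily demand d = 93,900 / 360 = 260.833 drums/day
Demand during lead time = 260.833 × 16 = 4,173.33
Reorder point = 4,173.33 → round up

4,174 drums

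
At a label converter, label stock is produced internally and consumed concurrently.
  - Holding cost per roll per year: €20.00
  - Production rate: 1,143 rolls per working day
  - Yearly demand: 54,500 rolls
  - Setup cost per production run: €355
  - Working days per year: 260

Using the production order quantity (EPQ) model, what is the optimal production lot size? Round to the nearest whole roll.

d = 54,500/260 = 209.6154 rolls/day;  effective holding cost H(1 − d/p) = 20·(1 − 209.6154/1143) = 16.33219
Q* = √(2DS / H_eff) = √(2·54,500·355 / 16.33219) ≈ 1,539.24

1,539 rolls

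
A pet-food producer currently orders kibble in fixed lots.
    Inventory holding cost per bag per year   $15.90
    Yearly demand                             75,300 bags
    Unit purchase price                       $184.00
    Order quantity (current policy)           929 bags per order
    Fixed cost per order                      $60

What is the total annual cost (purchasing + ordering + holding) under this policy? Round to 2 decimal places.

$13,867,448.84

Orders/yr = 75,300/929 = 81.055; ordering cost = 81.055 × $60 = $4,863.29
Average inventory = 929/2 = 464.5; holding cost = 464.5 × $15.9 = $7,385.55
Purchase cost = D·C = 75,300 × 184 = $13,855,200.00
Total = $4,863.29 + $7,385.55 + $13,855,200.00 = $13,867,448.84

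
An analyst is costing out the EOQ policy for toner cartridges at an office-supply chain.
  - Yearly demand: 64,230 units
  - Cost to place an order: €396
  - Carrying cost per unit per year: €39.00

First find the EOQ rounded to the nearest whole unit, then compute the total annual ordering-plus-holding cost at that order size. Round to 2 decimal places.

2DS/H = 2·64,230·396/39 = 1,304,363.08
EOQ = √1,304,363.08 ≈ 1,142.09 → Q = 1,142 units
Orders/yr = 64,230/1,142 = 56.243; ordering cost = 56.243 × €396 = €22,272.40
Average inventory = 1,142/2 = 571; holding cost = 571 × €39 = €22,269.00
Total = €22,272.40 + €22,269.00 = €44,541.40

€44,541.40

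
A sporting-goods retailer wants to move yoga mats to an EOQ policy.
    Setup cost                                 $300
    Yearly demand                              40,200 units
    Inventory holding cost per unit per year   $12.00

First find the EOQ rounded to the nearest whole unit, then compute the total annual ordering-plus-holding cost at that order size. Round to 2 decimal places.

$17,012.94

EOQ = √(2DS/H) = √(2 × 40,200 × 300 / 12)
    = √(2,010,000.00) ≈ 1,417.74 → Q = 1,418 units
Orders/yr = 40,200/1,418 = 28.350; ordering cost = 28.350 × $300 = $8,504.94
Average inventory = 1,418/2 = 709; holding cost = 709 × $12 = $8,508.00
Total = $8,504.94 + $8,508.00 = $17,012.94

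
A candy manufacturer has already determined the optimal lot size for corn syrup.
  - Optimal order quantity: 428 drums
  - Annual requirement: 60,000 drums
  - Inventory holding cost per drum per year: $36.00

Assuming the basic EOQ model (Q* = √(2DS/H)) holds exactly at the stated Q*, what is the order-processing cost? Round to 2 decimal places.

From Q* = √(2DS/H) ⇒ Q*² = 2DS/H.
S = Q²H / (2D) = 428² × 36 / (2 × 60,000) = 54.9552

$54.96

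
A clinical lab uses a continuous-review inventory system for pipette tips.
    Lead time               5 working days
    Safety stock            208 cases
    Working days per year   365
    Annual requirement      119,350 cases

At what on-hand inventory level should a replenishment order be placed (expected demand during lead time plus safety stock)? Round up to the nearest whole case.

Daily demand d = 119,350 / 365 = 326.986 cases/day
Demand during lead time = 326.986 × 5 = 1,634.93
Reorder point = 1,634.93 + 208 = 1,842.93 → round up

1,843 cases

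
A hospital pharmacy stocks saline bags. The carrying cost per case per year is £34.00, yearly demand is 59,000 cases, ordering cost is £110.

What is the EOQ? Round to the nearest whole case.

2DS/H = 2·59,000·110/34 = 381,764.71
EOQ = √381,764.71 ≈ 617.87

618 cases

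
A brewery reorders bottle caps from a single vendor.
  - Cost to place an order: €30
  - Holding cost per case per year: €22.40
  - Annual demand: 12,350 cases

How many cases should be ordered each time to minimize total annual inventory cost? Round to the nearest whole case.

EOQ = √(2DS/H) = √(2 × 12,350 × 30 / 22.4)
    = √(33,080.36) ≈ 181.88

182 cases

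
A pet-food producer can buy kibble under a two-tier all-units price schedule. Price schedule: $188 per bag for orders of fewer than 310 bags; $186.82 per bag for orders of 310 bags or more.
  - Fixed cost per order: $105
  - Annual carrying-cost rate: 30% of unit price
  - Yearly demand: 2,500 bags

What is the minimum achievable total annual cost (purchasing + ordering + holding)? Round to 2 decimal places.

H₁ = 30%×$188 = $56.4000;  H₂ = 30%×$186.82 = $56.0460
EOQ₁ = √(2×2,500×105/56.4000) = 96.48  (< 310, feasible at tier 1)
EOQ₂ = √(2×2,500×105/56.0460) = 96.78  (< 310 → use Q = 310 at tier-2 price)
TC(tier 1 (EOQ₁), Q≈96.5) = $475,441.51
TC(tier 2, Q≈310.0) = $476,583.90
Minimum at tier 1 (EOQ₁): $475,441.51

$475,441.51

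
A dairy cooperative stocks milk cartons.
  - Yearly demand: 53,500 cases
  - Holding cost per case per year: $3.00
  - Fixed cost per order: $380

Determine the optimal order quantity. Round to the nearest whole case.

3,681 cases

2DS/H = 2·53,500·380/3 = 13,553,333.33
EOQ = √13,553,333.33 ≈ 3,681.49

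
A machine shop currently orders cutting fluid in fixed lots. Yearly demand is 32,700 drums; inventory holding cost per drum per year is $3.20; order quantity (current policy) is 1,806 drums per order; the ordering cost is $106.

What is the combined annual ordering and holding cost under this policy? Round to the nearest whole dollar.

Ordering: D/Q × S = 32,700/1,806 × $106 = $1,919.27
Holding:  Q/2 × H = 1,806/2 × $3.2 = $2,889.60
Total = $1,919.27 + $2,889.60 = $4,808.87

$4,809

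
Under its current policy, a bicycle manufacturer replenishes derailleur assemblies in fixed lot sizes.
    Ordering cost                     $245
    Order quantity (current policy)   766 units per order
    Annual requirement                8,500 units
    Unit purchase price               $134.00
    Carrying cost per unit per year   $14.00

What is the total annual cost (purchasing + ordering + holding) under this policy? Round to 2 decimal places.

Annual ordering cost = (D/Q)·S = (8,500/766) × 245 = $2,718.67
Annual holding cost  = (Q/2)·H = (766/2) × 14 = $5,362.00
Purchase cost = D·C = 8,500 × 134 = $1,139,000.00
Total = $2,718.67 + $5,362.00 + $1,139,000.00 = $1,147,080.67

$1,147,080.67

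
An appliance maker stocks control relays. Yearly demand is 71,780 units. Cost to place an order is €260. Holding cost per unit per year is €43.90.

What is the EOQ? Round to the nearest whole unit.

Q* = √(2·D·S / H) = √(2·71,780·260 / 43.9) = √850,241.5 ≈ 922.09

922 units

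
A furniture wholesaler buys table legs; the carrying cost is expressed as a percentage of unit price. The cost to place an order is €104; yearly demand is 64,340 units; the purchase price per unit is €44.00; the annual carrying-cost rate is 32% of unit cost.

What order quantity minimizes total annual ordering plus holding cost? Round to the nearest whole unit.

Holding cost per unit per year: H = 32% × €44 = €14.0800
Q* = √(2·D·S / H) = √(2·64,340·104 / 14.08) = √950,477.3 ≈ 974.92

975 units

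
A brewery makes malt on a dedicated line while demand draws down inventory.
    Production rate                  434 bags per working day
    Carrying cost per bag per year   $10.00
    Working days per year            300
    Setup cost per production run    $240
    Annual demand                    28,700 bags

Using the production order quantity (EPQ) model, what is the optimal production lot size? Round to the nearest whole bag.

d = 28,700/300 = 95.6667 bags/day;  effective holding cost H(1 − d/p) = 10·(1 − 95.6667/434) = 7.79570
Q* = √(2DS / H_eff) = √(2·28,700·240 / 7.79570) ≈ 1,329.33

1,329 bags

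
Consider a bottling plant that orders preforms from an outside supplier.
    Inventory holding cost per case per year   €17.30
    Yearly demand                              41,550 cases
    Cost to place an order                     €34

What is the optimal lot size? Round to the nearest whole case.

404 cases

2DS/H = 2·41,550·34/17.3 = 163,317.92
EOQ = √163,317.92 ≈ 404.13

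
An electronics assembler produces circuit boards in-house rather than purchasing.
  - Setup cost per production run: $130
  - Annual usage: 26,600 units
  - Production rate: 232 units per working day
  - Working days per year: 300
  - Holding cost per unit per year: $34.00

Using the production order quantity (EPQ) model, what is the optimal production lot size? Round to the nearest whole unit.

574 units

d = 26,600/300 = 88.6667 units/day;  effective holding cost H(1 − d/p) = 34·(1 − 88.6667/232) = 21.00575
Q* = √(2DS / H_eff) = √(2·26,600·130 / 21.00575) ≈ 573.80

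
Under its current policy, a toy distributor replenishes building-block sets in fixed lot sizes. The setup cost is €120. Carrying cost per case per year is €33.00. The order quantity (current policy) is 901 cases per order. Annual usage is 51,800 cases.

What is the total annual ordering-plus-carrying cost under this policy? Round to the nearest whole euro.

€21,766

Orders/yr = 51,800/901 = 57.492; ordering cost = 57.492 × €120 = €6,899.00
Average inventory = 901/2 = 450.5; holding cost = 450.5 × €33 = €14,866.50
Total = €6,899.00 + €14,866.50 = €21,765.50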